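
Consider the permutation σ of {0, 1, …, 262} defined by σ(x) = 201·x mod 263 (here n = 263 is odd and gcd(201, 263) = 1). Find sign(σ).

Start at x=67: 67 → 54 → 71 → 69 → 193 → 132 → 232 → … (one orbit).
2 cycles of lengths [262, 1].
n − c = 263 − 2 = 261; sign = (−1)^261 = -1.
The Jacobi symbol (201|263) = -1 (Zolotarev) agrees.

-1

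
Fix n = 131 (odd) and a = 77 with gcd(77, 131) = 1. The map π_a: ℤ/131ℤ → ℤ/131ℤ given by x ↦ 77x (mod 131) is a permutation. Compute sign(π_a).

+1

Orbit of 121 under x↦77x: [121, 16, 53, 20, 99, 25, 91]… (length divides ord_131(77)).
Cycle lengths of π_77 on ℤ/131ℤ: [65, 65, 1]; 3 cycles in total.
3 cycles on 131: each ℓ→(−1)^(ℓ−1), product (−1)^128 = +1.
Check: (77/131) = +1 by Zolotarev.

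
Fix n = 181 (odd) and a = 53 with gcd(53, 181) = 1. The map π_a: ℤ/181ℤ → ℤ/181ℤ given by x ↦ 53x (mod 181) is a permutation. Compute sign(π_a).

-1

Trace 71: π^k(71) = [71, 143, 158, 48, 10, 168, 35] for k=0..6.
π_53 has 2 disjoint cycles with lengths [180, 1] on {0,…,180}.
181 − 2 = 179 transpositions; sign(π) = (−1)^179 = -1.
(53|181)_J = -1 (Zolotarev's lemma cross-check).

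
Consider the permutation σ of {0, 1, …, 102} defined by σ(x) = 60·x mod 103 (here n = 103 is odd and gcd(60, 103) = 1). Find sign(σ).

Start at x=58: 58 → 81 → 19 → 7 → 8 → 68 → 63 → … (one orbit).
π_60 has 3 disjoint cycles with lengths [51, 51, 1] on {0,…,102}.
Σ(ℓ_i−1) = 103−3 = 100; sign = (−1)^100 = +1.
Check: (60/103) = +1 by Zolotarev.

+1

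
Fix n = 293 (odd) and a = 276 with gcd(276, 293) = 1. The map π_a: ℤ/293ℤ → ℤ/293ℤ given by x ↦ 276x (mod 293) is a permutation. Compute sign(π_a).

Orbit of 236 under x↦276x: [236, 90, 228, 226, 260, 268, 132]… (length divides ord_293(276)).
3 cycles of lengths [146, 146, 1].
293 − 3 = 290 transpositions; sign(π) = (−1)^290 = +1.
Via Zolotarev, sign(π_{276}) = (276|293) = +1.

+1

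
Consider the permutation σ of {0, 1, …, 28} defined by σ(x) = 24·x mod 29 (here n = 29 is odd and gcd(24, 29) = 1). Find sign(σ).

Trace 24: π^k(24) = [24, 25, 20, 16, 7, 23, 1] for k=0..6.
Decompose π into cycles: lengths [7, 7, 7, 7, 1] (5 cycles, including the fixed point 0).
Σ(ℓ_i−1) = 29−5 = 24; sign = (−1)^24 = +1.
Via Zolotarev, sign(π_{24}) = (24|29) = +1.

+1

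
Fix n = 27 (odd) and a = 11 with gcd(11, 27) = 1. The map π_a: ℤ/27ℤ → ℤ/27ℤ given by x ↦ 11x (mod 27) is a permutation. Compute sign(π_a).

-1

Orbit of 8 under x↦11x: [8, 7, 23, 10, 2, 22, 26]… (length divides ord_27(11)).
Cycle type of π: 18 + 6 + 2 + 1; total 4 cycles.
n − c = 27 − 4 = 23; sign = (−1)^23 = -1.
The Jacobi symbol (11|27) = -1 (Zolotarev) agrees.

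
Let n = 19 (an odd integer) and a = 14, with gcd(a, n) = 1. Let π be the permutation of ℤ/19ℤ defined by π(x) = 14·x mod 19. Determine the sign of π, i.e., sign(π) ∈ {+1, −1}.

-1

Trace 7: π^k(7) = [7, 3, 4, 18, 5, 13, 11] for k=0..6.
2 cycles of lengths [18, 1].
Σ(ℓ_i−1) = 19−2 = 17; sign = (−1)^17 = -1.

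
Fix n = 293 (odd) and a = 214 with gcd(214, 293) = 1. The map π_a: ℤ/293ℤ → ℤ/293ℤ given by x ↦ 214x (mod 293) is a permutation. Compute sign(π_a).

-1

Start at x=155: 155 → 61 → 162 → 94 → 192 → 68 → 195 → … (one orbit).
Decompose π into cycles: lengths [292, 1] (2 cycles, including the fixed point 0).
n − c = 293 − 2 = 291; sign = (−1)^291 = -1.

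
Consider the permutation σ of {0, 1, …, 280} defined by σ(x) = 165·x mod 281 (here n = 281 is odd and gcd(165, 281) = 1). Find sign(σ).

+1

Orbit of 249 under x↦165x: [249, 59, 181, 79, 109, 1, 165]… (length divides ord_281(165)).
Cycle lengths of π_165 on ℤ/281ℤ: [7, 7, 7, 7, 7, 7, 7, 7, 7, 7, 7, 7, 7, 7, 7, 7, 7, 7, 7, 7, 7, 7, 7, 7, 7, 7, 7, 7, 7, 7, 7, 7, 7, 7, 7, 7, 7, 7, 7, 7, 1]; 41 cycles in total.
41 cycles on 281: each ℓ→(−1)^(ℓ−1), product (−1)^240 = +1.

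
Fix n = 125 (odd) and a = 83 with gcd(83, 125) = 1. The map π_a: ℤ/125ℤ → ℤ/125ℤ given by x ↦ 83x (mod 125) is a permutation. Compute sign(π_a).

-1

Trace 56: π^k(56) = [56, 23, 34, 72, 101, 8, 39] for k=0..6.
Decompose π into cycles: lengths [100, 20, 4, 1] (4 cycles, including the fixed point 0).
Σ(ℓ_i−1) = 125−4 = 121; sign = (−1)^121 = -1.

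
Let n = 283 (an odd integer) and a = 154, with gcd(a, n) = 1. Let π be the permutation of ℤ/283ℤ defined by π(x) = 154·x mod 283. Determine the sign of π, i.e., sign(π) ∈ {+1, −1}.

Orbit of 164 under x↦154x: [164, 69, 155, 98, 93, 172, 169]… (length divides ord_283(154)).
The orbit structure of x ↦ 154x mod 283: 2 orbits of sizes [282, 1].
2 cycles on 283: each ℓ→(−1)^(ℓ−1), product (−1)^281 = -1.

-1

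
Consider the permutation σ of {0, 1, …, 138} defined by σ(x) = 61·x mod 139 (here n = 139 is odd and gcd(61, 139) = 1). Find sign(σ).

-1

Trace 94: π^k(94) = [94, 35, 50, 131, 68, 117, 48] for k=0..6.
The orbit structure of x ↦ 61x mod 139: 2 orbits of sizes [138, 1].
Σ(ℓ_i−1) = 139−2 = 137; sign = (−1)^137 = -1.
Via Zolotarev, sign(π_{61}) = (61|139) = -1.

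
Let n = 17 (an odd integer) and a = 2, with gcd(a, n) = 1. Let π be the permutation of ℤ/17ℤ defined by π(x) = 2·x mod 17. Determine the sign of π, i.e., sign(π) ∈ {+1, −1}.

+1

Start at x=8: 8 → 16 → 15 → 13 → 9 → 1 → 2 → … (one orbit).
Decompose π into cycles: lengths [8, 8, 1] (3 cycles, including the fixed point 0).
17 − 3 = 14 transpositions; sign(π) = (−1)^14 = +1.
Check: (2/17) = +1 by Zolotarev.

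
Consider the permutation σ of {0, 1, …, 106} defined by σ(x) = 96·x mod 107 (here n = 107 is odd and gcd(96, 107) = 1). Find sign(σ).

-1

Orbit of 11 under x↦96x: [11, 93, 47, 18, 16, 38, 10]… (length divides ord_107(96)).
2 cycles of lengths [106, 1].
With 2 cycles on 107 points, sign = (−1)^{107−2} = -1.
(96|107)_J = -1 (Zolotarev's lemma cross-check).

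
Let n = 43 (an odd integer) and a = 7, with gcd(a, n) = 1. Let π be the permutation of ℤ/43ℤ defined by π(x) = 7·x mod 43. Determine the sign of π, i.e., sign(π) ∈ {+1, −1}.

Orbit of 42 under x↦7x: [42, 36, 37, 1, 7, 6]… (length divides ord_43(7)).
Cycle lengths of π_7 on ℤ/43ℤ: [6, 6, 6, 6, 6, 6, 6, 1]; 8 cycles in total.
8 cycles on 43: each ℓ→(−1)^(ℓ−1), product (−1)^35 = -1.
(7|43)_J = -1 (Zolotarev's lemma cross-check).

-1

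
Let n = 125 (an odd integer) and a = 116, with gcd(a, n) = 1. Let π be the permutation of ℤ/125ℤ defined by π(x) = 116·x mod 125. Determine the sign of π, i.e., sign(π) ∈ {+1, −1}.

+1

Trace 116: π^k(116) = [116, 81, 21, 61, 76, 66, 31] for k=0..6.
The orbit structure of x ↦ 116x mod 125: 13 orbits of sizes [25, 25, 25, 25, 5, 5, 5, 5, 1, 1, 1, 1, 1].
With 13 cycles on 125 points, sign = (−1)^{125−13} = +1.
Via Zolotarev, sign(π_{116}) = (116|125) = +1.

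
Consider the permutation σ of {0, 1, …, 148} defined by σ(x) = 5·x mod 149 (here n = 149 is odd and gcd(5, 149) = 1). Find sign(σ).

Start at x=88: 88 → 142 → 114 → 123 → 19 → 95 → 28 → … (one orbit).
The orbit structure of x ↦ 5x mod 149: 5 orbits of sizes [37, 37, 37, 37, 1].
n − c = 149 − 5 = 144; sign = (−1)^144 = +1.
Via Zolotarev, sign(π_{5}) = (5|149) = +1.

+1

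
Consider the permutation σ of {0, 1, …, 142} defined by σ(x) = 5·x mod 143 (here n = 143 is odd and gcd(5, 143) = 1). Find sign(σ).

Trace 92: π^k(92) = [92, 31, 12, 60, 14, 70, 64] for k=0..6.
Decompose π into cycles: lengths [20, 20, 20, 20, 20, 20, 5, 5, 4, 4, 4, 1] (12 cycles, including the fixed point 0).
143 − 12 = 131 transpositions; sign(π) = (−1)^131 = -1.
Via Zolotarev, sign(π_{5}) = (5|143) = -1.

-1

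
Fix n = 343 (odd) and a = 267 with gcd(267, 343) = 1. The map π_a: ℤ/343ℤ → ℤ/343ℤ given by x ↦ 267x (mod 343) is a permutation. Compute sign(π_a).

Orbit of 323 under x↦267x: [323, 148, 71, 92, 211, 85, 57]… (length divides ord_343(267)).
The orbit structure of x ↦ 267x mod 343: 19 orbits of sizes [49, 49, 49, 49, 49, 49, 7, 7, 7, 7, 7, 7, 1, 1, 1, 1, 1, 1, 1].
With 19 cycles on 343 points, sign = (−1)^{343−19} = +1.
Zolotarev: (267|343) = +1, matching the cycle-count sign.

+1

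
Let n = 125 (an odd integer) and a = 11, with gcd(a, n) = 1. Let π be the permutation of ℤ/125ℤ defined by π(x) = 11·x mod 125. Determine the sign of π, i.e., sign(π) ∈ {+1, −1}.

Start at x=116: 116 → 26 → 36 → 21 → 106 → 41 → 76 → … (one orbit).
13 cycles of lengths [25, 25, 25, 25, 5, 5, 5, 5, 1, 1, 1, 1, 1].
n − c = 125 − 13 = 112; sign = (−1)^112 = +1.
The Jacobi symbol (11|125) = +1 (Zolotarev) agrees.

+1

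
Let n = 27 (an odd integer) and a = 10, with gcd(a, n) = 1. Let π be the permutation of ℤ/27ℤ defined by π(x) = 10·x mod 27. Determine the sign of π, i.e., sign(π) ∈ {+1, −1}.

+1

Trace 19: π^k(19) = [19, 1, 10] for k=0..2.
The orbit structure of x ↦ 10x mod 27: 15 orbits of sizes [3, 3, 3, 3, 3, 3, 1, 1, 1, 1, 1, 1, 1, 1, 1].
n − c = 27 − 15 = 12; sign = (−1)^12 = +1.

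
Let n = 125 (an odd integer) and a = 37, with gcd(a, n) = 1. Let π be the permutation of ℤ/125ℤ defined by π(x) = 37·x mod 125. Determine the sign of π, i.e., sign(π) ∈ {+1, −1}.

-1

Trace 76: π^k(76) = [76, 62, 44, 3, 111, 107, 84] for k=0..6.
The orbit structure of x ↦ 37x mod 125: 4 orbits of sizes [100, 20, 4, 1].
125 − 4 = 121 transpositions; sign(π) = (−1)^121 = -1.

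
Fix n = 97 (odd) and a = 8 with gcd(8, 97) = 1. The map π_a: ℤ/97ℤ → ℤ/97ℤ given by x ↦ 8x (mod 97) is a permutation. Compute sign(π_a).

Orbit of 47 under x↦8x: [47, 85, 1, 8, 64, 27, 22]… (length divides ord_97(8)).
π_8 has 7 disjoint cycles with lengths [16, 16, 16, 16, 16, 16, 1] on {0,…,96}.
Σ(ℓ_i−1) = 97−7 = 90; sign = (−1)^90 = +1.

+1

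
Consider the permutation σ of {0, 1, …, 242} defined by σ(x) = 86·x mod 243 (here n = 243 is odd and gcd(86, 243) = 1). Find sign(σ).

-1

Start at x=74: 74 → 46 → 68 → 16 → 161 → 238 → 56 → … (one orbit).
6 cycles of lengths [162, 54, 18, 6, 2, 1].
6 cycles on 243: each ℓ→(−1)^(ℓ−1), product (−1)^237 = -1.
The Jacobi symbol (86|243) = -1 (Zolotarev) agrees.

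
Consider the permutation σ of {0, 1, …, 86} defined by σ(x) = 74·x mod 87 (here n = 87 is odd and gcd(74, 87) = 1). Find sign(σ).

Start at x=74: 74 → 82 → 65 → 25 → 23 → 49 → 59 → … (one orbit).
Cycle lengths of π_74 on ℤ/87ℤ: [14, 14, 14, 14, 7, 7, 7, 7, 2, 1]; 10 cycles in total.
With 10 cycles on 87 points, sign = (−1)^{87−10} = -1.

-1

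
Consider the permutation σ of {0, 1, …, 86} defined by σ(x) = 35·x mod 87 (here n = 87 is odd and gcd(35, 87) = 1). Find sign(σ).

-1

Start at x=7: 7 → 71 → 49 → 62 → 82 → 86 → 52 → … (one orbit).
π_35 has 8 disjoint cycles with lengths [14, 14, 14, 14, 14, 14, 2, 1] on {0,…,86}.
n − c = 87 − 8 = 79; sign = (−1)^79 = -1.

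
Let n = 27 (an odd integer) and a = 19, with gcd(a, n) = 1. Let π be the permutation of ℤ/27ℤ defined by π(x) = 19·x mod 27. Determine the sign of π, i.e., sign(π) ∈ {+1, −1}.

+1

Start at x=1: 1 → 19 → 10 → 1 (one orbit).
15 cycles of lengths [3, 3, 3, 3, 3, 3, 1, 1, 1, 1, 1, 1, 1, 1, 1].
15 cycles on 27: each ℓ→(−1)^(ℓ−1), product (−1)^12 = +1.
Via Zolotarev, sign(π_{19}) = (19|27) = +1.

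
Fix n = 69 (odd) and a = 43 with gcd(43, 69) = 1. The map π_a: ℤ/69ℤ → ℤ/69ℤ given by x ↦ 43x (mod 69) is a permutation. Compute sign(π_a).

Start at x=16: 16 → 67 → 52 → 28 → 31 → 22 → 49 → … (one orbit).
π_43 has 6 disjoint cycles with lengths [22, 22, 22, 1, 1, 1] on {0,…,68}.
Σ(ℓ_i−1) = 69−6 = 63; sign = (−1)^63 = -1.

-1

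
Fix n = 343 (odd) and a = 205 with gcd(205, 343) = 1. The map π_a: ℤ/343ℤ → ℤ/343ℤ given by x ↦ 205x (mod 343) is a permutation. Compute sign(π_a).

+1

Orbit of 99 under x↦205x: [99, 58, 228, 92, 338, 4, 134]… (length divides ord_343(205)).
Decompose π into cycles: lengths [147, 147, 21, 21, 3, 3, 1] (7 cycles, including the fixed point 0).
With 7 cycles on 343 points, sign = (−1)^{343−7} = +1.
The Jacobi symbol (205|343) = +1 (Zolotarev) agrees.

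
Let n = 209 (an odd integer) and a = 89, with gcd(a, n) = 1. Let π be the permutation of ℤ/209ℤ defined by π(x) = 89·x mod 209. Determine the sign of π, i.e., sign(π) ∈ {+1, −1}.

Start at x=111: 111 → 56 → 177 → 78 → 45 → 34 → 100 → … (one orbit).
The orbit structure of x ↦ 89x mod 209: 22 orbits of sizes [18, 18, 18, 18, 18, 18, 18, 18, 18, 18, 18, 1, 1, 1, 1, 1, 1, 1, 1, 1, 1, 1].
22 cycles on 209: each ℓ→(−1)^(ℓ−1), product (−1)^187 = -1.

-1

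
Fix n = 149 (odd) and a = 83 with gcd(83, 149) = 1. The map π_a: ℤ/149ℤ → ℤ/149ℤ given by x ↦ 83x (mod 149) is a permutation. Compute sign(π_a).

-1

Orbit of 125 under x↦83x: [125, 94, 54, 12, 102, 122, 143]… (length divides ord_149(83)).
Decompose π into cycles: lengths [148, 1] (2 cycles, including the fixed point 0).
Σ(ℓ_i−1) = 149−2 = 147; sign = (−1)^147 = -1.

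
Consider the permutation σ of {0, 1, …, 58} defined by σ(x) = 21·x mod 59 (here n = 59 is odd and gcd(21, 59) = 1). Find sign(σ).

Start at x=9: 9 → 12 → 16 → 41 → 35 → 27 → 36 → … (one orbit).
Decompose π into cycles: lengths [29, 29, 1] (3 cycles, including the fixed point 0).
n − c = 59 − 3 = 56; sign = (−1)^56 = +1.

+1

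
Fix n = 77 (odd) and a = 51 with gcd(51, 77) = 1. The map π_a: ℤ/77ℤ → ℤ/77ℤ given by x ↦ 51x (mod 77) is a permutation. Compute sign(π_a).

-1

Start at x=72: 72 → 53 → 8 → 23 → 18 → 71 → 2 → … (one orbit).
Cycle lengths of π_51 on ℤ/77ℤ: [30, 30, 10, 3, 3, 1]; 6 cycles in total.
77 − 6 = 71 transpositions; sign(π) = (−1)^71 = -1.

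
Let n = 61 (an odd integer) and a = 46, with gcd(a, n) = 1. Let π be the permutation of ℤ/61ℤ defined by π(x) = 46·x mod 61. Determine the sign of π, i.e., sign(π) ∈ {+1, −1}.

+1

Trace 27: π^k(27) = [27, 22, 36, 9, 48, 12, 3] for k=0..6.
Cycle type of π: 30×2 + 1; total 3 cycles.
n − c = 61 − 3 = 58; sign = (−1)^58 = +1.
The Jacobi symbol (46|61) = +1 (Zolotarev) agrees.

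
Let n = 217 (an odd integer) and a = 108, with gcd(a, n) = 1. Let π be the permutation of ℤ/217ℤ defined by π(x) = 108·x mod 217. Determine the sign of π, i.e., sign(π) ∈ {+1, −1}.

Orbit of 153 under x↦108x: [153, 32, 201, 8, 213, 2, 216]… (length divides ord_217(108)).
Cycle type of π: 30×6 + 10×3 + 6 + 1; total 11 cycles.
n − c = 217 − 11 = 206; sign = (−1)^206 = +1.
The Jacobi symbol (108|217) = +1 (Zolotarev) agrees.

+1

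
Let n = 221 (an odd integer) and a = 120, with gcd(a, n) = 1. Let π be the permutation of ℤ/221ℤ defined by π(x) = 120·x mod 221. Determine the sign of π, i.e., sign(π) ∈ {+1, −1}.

Orbit of 120 under x↦120x: [120, 35, 1]… (length divides ord_221(120)).
π_120 has 85 disjoint cycles with lengths [3, 3, 3, 3, 3, 3, 3, 3, 3, 3, 3, 3, 3, 3, 3, 3, 3, 3, 3, 3, 3, 3, 3, 3, 3, 3, 3, 3, 3, 3, 3, 3, 3, 3, 3, 3, 3, 3, 3, 3, 3, 3, 3, 3, 3, 3, 3, 3, 3, 3, 3, 3, 3, 3, 3, 3, 3, 3, 3, 3, 3, 3, 3, 3, 3, 3, 3, 3, 1, 1, 1, 1, 1, 1, 1, 1, 1, 1, 1, 1, 1, 1, 1, 1, 1] on {0,…,220}.
85 cycles on 221: each ℓ→(−1)^(ℓ−1), product (−1)^136 = +1.
Check: (120/221) = +1 by Zolotarev.

+1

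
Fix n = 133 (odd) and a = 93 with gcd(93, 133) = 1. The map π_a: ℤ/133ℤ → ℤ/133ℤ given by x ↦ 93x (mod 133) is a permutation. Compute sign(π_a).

Trace 123: π^k(123) = [123, 1, 93, 4, 106, 16, 25] for k=0..6.
Decompose π into cycles: lengths [9, 9, 9, 9, 9, 9, 9, 9, 9, 9, 9, 9, 9, 9, 3, 3, 1] (17 cycles, including the fixed point 0).
sign(π) = (−1)^{n − #cycles} = (−1)^{133−17} = (−1)^116 = +1.
Check: (93/133) = +1 by Zolotarev.

+1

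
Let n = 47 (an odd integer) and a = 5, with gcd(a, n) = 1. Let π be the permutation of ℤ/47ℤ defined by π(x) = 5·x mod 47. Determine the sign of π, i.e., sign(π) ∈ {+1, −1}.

Orbit of 16 under x↦5x: [16, 33, 24, 26, 36, 39, 7]… (length divides ord_47(5)).
Decompose π into cycles: lengths [46, 1] (2 cycles, including the fixed point 0).
2 cycles on 47: each ℓ→(−1)^(ℓ−1), product (−1)^45 = -1.
The Jacobi symbol (5|47) = -1 (Zolotarev) agrees.

-1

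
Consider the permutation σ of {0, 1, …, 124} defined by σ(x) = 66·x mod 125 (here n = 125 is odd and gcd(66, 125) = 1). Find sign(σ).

+1

Start at x=106: 106 → 121 → 111 → 76 → 16 → 56 → 71 → … (one orbit).
Cycle lengths of π_66 on ℤ/125ℤ: [25, 25, 25, 25, 5, 5, 5, 5, 1, 1, 1, 1, 1]; 13 cycles in total.
13 cycles on 125: each ℓ→(−1)^(ℓ−1), product (−1)^112 = +1.
The Jacobi symbol (66|125) = +1 (Zolotarev) agrees.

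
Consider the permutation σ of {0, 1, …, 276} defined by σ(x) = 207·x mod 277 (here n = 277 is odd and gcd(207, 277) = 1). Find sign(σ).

Orbit of 90 under x↦207x: [90, 71, 16, 265, 9, 201, 57]… (length divides ord_277(207)).
Cycle type of π: 69×4 + 1; total 5 cycles.
277 − 5 = 272 transpositions; sign(π) = (−1)^272 = +1.

+1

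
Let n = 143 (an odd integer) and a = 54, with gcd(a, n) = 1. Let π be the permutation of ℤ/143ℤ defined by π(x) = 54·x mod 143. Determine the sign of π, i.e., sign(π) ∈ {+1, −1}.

Start at x=23: 23 → 98 → 1 → 54 → 56 → 21 → 133 → … (one orbit).
Decompose π into cycles: lengths [12, 12, 12, 12, 12, 12, 12, 12, 12, 12, 12, 2, 2, 2, 2, 2, 1] (17 cycles, including the fixed point 0).
143 − 17 = 126 transpositions; sign(π) = (−1)^126 = +1.
(54|143)_J = +1 (Zolotarev's lemma cross-check).

+1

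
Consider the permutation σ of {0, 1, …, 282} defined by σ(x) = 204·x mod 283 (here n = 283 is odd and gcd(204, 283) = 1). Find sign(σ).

+1

Trace 199: π^k(199) = [199, 127, 155, 207, 61, 275, 66] for k=0..6.
Decompose π into cycles: lengths [47, 47, 47, 47, 47, 47, 1] (7 cycles, including the fixed point 0).
7 cycles on 283: each ℓ→(−1)^(ℓ−1), product (−1)^276 = +1.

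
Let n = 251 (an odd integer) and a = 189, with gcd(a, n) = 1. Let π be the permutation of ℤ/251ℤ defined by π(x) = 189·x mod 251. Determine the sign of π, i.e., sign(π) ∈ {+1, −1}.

Orbit of 79 under x↦189x: [79, 122, 217, 100, 75, 119, 152]… (length divides ord_251(189)).
Cycle type of π: 125×2 + 1; total 3 cycles.
With 3 cycles on 251 points, sign = (−1)^{251−3} = +1.
Via Zolotarev, sign(π_{189}) = (189|251) = +1.

+1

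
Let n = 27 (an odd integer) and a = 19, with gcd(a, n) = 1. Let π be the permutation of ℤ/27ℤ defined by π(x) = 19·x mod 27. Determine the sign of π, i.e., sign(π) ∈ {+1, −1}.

+1

Orbit of 10 under x↦19x: [10, 1, 19]… (length divides ord_27(19)).
Cycle type of π: 3×6 + 1×9; total 15 cycles.
Σ(ℓ_i−1) = 27−15 = 12; sign = (−1)^12 = +1.
The Jacobi symbol (19|27) = +1 (Zolotarev) agrees.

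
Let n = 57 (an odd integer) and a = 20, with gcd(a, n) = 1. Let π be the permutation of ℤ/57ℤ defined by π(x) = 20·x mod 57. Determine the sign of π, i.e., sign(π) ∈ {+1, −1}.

Start at x=1: 1 → 20 → 1 (one orbit).
Decompose π into cycles: lengths [2, 2, 2, 2, 2, 2, 2, 2, 2, 2, 2, 2, 2, 2, 2, 2, 2, 2, 2, 1, 1, 1, 1, 1, 1, 1, 1, 1, 1, 1, 1, 1, 1, 1, 1, 1, 1, 1] (38 cycles, including the fixed point 0).
Σ(ℓ_i−1) = 57−38 = 19; sign = (−1)^19 = -1.

-1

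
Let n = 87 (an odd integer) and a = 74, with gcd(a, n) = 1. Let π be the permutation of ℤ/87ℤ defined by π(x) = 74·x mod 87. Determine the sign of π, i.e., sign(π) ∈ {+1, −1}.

Orbit of 25 under x↦74x: [25, 23, 49, 59, 16, 53, 7]… (length divides ord_87(74)).
π_74 has 10 disjoint cycles with lengths [14, 14, 14, 14, 7, 7, 7, 7, 2, 1] on {0,…,86}.
n − c = 87 − 10 = 77; sign = (−1)^77 = -1.

-1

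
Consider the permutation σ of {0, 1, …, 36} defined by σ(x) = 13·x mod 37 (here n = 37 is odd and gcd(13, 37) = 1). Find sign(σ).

-1

Trace 3: π^k(3) = [3, 2, 26, 5, 28, 31, 33] for k=0..6.
The orbit structure of x ↦ 13x mod 37: 2 orbits of sizes [36, 1].
37 − 2 = 35 transpositions; sign(π) = (−1)^35 = -1.
Zolotarev: (13|37) = -1, matching the cycle-count sign.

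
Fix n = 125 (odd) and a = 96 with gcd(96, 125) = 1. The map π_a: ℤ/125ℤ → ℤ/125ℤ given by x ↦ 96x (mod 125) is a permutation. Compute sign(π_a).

+1

Trace 56: π^k(56) = [56, 1, 96, 91, 111, 31, 101] for k=0..6.
Decompose π into cycles: lengths [25, 25, 25, 25, 5, 5, 5, 5, 1, 1, 1, 1, 1] (13 cycles, including the fixed point 0).
With 13 cycles on 125 points, sign = (−1)^{125−13} = +1.
The Jacobi symbol (96|125) = +1 (Zolotarev) agrees.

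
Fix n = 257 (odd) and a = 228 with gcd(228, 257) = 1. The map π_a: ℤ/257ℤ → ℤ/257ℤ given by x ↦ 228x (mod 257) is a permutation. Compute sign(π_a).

Trace 135: π^k(135) = [135, 197, 198, 169, 239, 8, 25] for k=0..6.
π_228 has 3 disjoint cycles with lengths [128, 128, 1] on {0,…,256}.
sign(π) = (−1)^{n − #cycles} = (−1)^{257−3} = (−1)^254 = +1.
The Jacobi symbol (228|257) = +1 (Zolotarev) agrees.

+1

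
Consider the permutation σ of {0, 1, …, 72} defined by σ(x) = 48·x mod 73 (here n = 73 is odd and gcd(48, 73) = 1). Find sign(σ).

Orbit of 36 under x↦48x: [36, 49, 16, 38, 72, 25, 32]… (length divides ord_73(48)).
3 cycles of lengths [36, 36, 1].
3 cycles on 73: each ℓ→(−1)^(ℓ−1), product (−1)^70 = +1.
Check: (48/73) = +1 by Zolotarev.

+1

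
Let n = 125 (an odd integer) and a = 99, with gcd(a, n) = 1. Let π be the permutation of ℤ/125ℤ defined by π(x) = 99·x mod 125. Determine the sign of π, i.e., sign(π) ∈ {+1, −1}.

Orbit of 101 under x↦99x: [101, 124, 26, 74, 76, 24, 1]… (length divides ord_125(99)).
Cycle type of π: 10×10 + 2×12 + 1; total 23 cycles.
With 23 cycles on 125 points, sign = (−1)^{125−23} = +1.
(99|125)_J = +1 (Zolotarev's lemma cross-check).

+1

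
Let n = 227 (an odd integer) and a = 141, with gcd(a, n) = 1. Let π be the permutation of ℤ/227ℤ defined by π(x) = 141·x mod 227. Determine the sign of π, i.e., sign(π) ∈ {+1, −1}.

Orbit of 205 under x↦141x: [205, 76, 47, 44, 75, 133, 139]… (length divides ord_227(141)).
Cycle lengths of π_141 on ℤ/227ℤ: [113, 113, 1]; 3 cycles in total.
n − c = 227 − 3 = 224; sign = (−1)^224 = +1.

+1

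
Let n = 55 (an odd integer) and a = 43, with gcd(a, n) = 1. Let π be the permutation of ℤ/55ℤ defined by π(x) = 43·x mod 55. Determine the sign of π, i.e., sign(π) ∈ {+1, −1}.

Start at x=32: 32 → 1 → 43 → 34 → 32 (one orbit).
17 cycles of lengths [4, 4, 4, 4, 4, 4, 4, 4, 4, 4, 4, 2, 2, 2, 2, 2, 1].
17 cycles on 55: each ℓ→(−1)^(ℓ−1), product (−1)^38 = +1.

+1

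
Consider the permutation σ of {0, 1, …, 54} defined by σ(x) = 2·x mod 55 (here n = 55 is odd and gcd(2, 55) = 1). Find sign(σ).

Orbit of 26 under x↦2x: [26, 52, 49, 43, 31, 7, 14]… (length divides ord_55(2)).
Decompose π into cycles: lengths [20, 20, 10, 4, 1] (5 cycles, including the fixed point 0).
sign(π) = (−1)^{n − #cycles} = (−1)^{55−5} = (−1)^50 = +1.

+1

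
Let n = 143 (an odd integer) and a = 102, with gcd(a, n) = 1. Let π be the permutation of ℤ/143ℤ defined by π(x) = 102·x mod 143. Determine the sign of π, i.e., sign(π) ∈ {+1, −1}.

-1

Orbit of 122 under x↦102x: [122, 3, 20, 38, 15, 100, 47]… (length divides ord_143(102)).
The orbit structure of x ↦ 102x mod 143: 6 orbits of sizes [60, 60, 12, 5, 5, 1].
143 − 6 = 137 transpositions; sign(π) = (−1)^137 = -1.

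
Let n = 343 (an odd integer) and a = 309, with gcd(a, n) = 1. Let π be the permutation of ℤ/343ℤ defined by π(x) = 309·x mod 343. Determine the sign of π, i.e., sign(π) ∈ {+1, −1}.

+1

Start at x=225: 225 → 239 → 106 → 169 → 85 → 197 → 162 → … (one orbit).
Decompose π into cycles: lengths [49, 49, 49, 49, 49, 49, 7, 7, 7, 7, 7, 7, 1, 1, 1, 1, 1, 1, 1] (19 cycles, including the fixed point 0).
343 − 19 = 324 transpositions; sign(π) = (−1)^324 = +1.
Zolotarev: (309|343) = +1, matching the cycle-count sign.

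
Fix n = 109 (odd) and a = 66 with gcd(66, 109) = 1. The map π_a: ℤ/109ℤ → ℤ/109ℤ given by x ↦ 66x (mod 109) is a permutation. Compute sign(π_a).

Trace 63: π^k(63) = [63, 16, 75, 45, 27, 38, 1] for k=0..6.
The orbit structure of x ↦ 66x mod 109: 13 orbits of sizes [9, 9, 9, 9, 9, 9, 9, 9, 9, 9, 9, 9, 1].
sign(π) = (−1)^{n − #cycles} = (−1)^{109−13} = (−1)^96 = +1.
(66|109)_J = +1 (Zolotarev's lemma cross-check).

+1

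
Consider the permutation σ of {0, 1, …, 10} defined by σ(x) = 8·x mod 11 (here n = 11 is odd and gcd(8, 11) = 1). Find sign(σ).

-1

Start at x=3: 3 → 2 → 5 → 7 → 1 → 8 → 9 → … (one orbit).
Cycle lengths of π_8 on ℤ/11ℤ: [10, 1]; 2 cycles in total.
sign(π) = (−1)^{n − #cycles} = (−1)^{11−2} = (−1)^9 = -1.
(8|11)_J = -1 (Zolotarev's lemma cross-check).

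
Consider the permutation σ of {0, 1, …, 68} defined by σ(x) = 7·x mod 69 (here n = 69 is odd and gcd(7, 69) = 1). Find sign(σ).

-1

Start at x=1: 1 → 7 → 49 → 67 → 55 → 40 → 4 → … (one orbit).
Cycle lengths of π_7 on ℤ/69ℤ: [22, 22, 22, 1, 1, 1]; 6 cycles in total.
With 6 cycles on 69 points, sign = (−1)^{69−6} = -1.
The Jacobi symbol (7|69) = -1 (Zolotarev) agrees.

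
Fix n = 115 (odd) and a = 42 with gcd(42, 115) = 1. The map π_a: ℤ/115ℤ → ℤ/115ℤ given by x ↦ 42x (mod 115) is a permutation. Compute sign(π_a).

Start at x=1: 1 → 42 → 39 → 28 → 26 → 57 → 94 → … (one orbit).
The orbit structure of x ↦ 42x mod 115: 5 orbits of sizes [44, 44, 22, 4, 1].
With 5 cycles on 115 points, sign = (−1)^{115−5} = +1.

+1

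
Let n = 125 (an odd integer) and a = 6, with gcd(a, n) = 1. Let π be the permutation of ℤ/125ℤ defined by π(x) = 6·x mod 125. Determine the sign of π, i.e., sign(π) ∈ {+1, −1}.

Start at x=46: 46 → 26 → 31 → 61 → 116 → 71 → 51 → … (one orbit).
Cycle type of π: 25×4 + 5×4 + 1×5; total 13 cycles.
Σ(ℓ_i−1) = 125−13 = 112; sign = (−1)^112 = +1.

+1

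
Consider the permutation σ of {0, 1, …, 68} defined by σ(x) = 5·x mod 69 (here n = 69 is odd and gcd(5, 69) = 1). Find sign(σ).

+1

Orbit of 25 under x↦5x: [25, 56, 4, 20, 31, 17, 16]… (length divides ord_69(5)).
Decompose π into cycles: lengths [22, 22, 22, 2, 1] (5 cycles, including the fixed point 0).
With 5 cycles on 69 points, sign = (−1)^{69−5} = +1.
(5|69)_J = +1 (Zolotarev's lemma cross-check).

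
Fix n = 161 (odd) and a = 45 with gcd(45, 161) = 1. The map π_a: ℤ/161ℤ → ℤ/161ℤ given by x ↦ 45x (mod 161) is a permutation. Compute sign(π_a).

+1

Orbit of 45 under x↦45x: [45, 93, 160, 116, 68, 1]… (length divides ord_161(45)).
Cycle type of π: 6×23 + 2×11 + 1; total 35 cycles.
Σ(ℓ_i−1) = 161−35 = 126; sign = (−1)^126 = +1.
(45|161)_J = +1 (Zolotarev's lemma cross-check).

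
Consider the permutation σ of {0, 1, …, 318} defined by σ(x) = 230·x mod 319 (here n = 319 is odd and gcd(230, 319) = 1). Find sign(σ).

Trace 67: π^k(67) = [67, 98, 210, 131, 144, 263, 199] for k=0..6.
Cycle type of π: 28×11 + 2×5 + 1; total 17 cycles.
sign(π) = (−1)^{n − #cycles} = (−1)^{319−17} = (−1)^302 = +1.

+1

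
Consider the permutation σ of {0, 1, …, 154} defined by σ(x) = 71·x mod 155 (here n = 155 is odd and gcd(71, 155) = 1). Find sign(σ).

+1

Orbit of 66 under x↦71x: [66, 36, 76, 126, 111, 131, 1]… (length divides ord_155(71)).
The orbit structure of x ↦ 71x mod 155: 15 orbits of sizes [15, 15, 15, 15, 15, 15, 15, 15, 15, 15, 1, 1, 1, 1, 1].
15 cycles on 155: each ℓ→(−1)^(ℓ−1), product (−1)^140 = +1.
Zolotarev: (71|155) = +1, matching the cycle-count sign.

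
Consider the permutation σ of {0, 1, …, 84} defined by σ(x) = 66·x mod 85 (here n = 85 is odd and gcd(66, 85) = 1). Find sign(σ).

+1

Start at x=21: 21 → 26 → 16 → 36 → 81 → 76 → 1 → … (one orbit).
Decompose π into cycles: lengths [8, 8, 8, 8, 8, 8, 8, 8, 8, 8, 1, 1, 1, 1, 1] (15 cycles, including the fixed point 0).
With 15 cycles on 85 points, sign = (−1)^{85−15} = +1.
Via Zolotarev, sign(π_{66}) = (66|85) = +1.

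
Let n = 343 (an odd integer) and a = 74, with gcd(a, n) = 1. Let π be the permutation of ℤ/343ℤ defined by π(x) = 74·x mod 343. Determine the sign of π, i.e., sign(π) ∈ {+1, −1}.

Start at x=51: 51 → 1 → 74 → 331 → 141 → 144 → 23 → … (one orbit).
Cycle type of π: 147×2 + 21×2 + 3×2 + 1; total 7 cycles.
n − c = 343 − 7 = 336; sign = (−1)^336 = +1.

+1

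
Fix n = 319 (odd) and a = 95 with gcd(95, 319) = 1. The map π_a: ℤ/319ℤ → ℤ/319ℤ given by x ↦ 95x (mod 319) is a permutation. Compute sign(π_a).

Trace 25: π^k(25) = [25, 142, 92, 127, 262, 8, 122] for k=0..6.
The orbit structure of x ↦ 95x mod 319: 5 orbits of sizes [140, 140, 28, 10, 1].
319 − 5 = 314 transpositions; sign(π) = (−1)^314 = +1.

+1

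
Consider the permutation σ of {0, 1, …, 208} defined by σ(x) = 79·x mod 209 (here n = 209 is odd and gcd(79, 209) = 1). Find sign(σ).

+1

Trace 208: π^k(208) = [208, 130, 29, 201, 204, 23, 145] for k=0..6.
Cycle lengths of π_79 on ℤ/209ℤ: [90, 90, 18, 10, 1]; 5 cycles in total.
209 − 5 = 204 transpositions; sign(π) = (−1)^204 = +1.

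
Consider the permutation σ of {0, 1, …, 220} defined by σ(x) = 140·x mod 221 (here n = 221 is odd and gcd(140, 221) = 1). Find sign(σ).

+1

Orbit of 4 under x↦140x: [4, 118, 166, 35, 38, 16, 30]… (length divides ord_221(140)).
The orbit structure of x ↦ 140x mod 221: 23 orbits of sizes [12, 12, 12, 12, 12, 12, 12, 12, 12, 12, 12, 12, 12, 12, 12, 12, 6, 6, 4, 4, 4, 4, 1].
23 cycles on 221: each ℓ→(−1)^(ℓ−1), product (−1)^198 = +1.
Zolotarev: (140|221) = +1, matching the cycle-count sign.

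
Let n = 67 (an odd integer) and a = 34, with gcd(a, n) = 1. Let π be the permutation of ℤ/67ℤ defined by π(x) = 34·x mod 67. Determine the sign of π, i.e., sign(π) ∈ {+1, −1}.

Orbit of 22 under x↦34x: [22, 11, 39, 53, 60, 30, 15]… (length divides ord_67(34)).
Cycle lengths of π_34 on ℤ/67ℤ: [66, 1]; 2 cycles in total.
With 2 cycles on 67 points, sign = (−1)^{67−2} = -1.
Check: (34/67) = -1 by Zolotarev.

-1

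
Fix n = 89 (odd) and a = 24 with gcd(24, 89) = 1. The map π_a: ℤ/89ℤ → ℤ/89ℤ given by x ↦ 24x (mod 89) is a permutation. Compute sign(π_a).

Trace 63: π^k(63) = [63, 88, 65, 47, 60, 16, 28] for k=0..6.
π_24 has 2 disjoint cycles with lengths [88, 1] on {0,…,88}.
89 − 2 = 87 transpositions; sign(π) = (−1)^87 = -1.
Check: (24/89) = -1 by Zolotarev.

-1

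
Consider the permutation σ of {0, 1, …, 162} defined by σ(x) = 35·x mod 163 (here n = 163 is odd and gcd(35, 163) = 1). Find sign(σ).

+1

Start at x=134: 134 → 126 → 9 → 152 → 104 → 54 → 97 → … (one orbit).
3 cycles of lengths [81, 81, 1].
163 − 3 = 160 transpositions; sign(π) = (−1)^160 = +1.
(35|163)_J = +1 (Zolotarev's lemma cross-check).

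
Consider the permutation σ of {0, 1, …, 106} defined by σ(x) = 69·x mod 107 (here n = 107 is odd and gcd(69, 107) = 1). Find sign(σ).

Orbit of 25 under x↦69x: [25, 13, 41, 47, 33, 30, 37]… (length divides ord_107(69)).
Cycle type of π: 53×2 + 1; total 3 cycles.
Σ(ℓ_i−1) = 107−3 = 104; sign = (−1)^104 = +1.
(69|107)_J = +1 (Zolotarev's lemma cross-check).

+1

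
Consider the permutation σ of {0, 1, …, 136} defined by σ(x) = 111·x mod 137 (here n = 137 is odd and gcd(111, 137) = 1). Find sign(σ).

Start at x=95: 95 → 133 → 104 → 36 → 23 → 87 → 67 → … (one orbit).
π_111 has 2 disjoint cycles with lengths [136, 1] on {0,…,136}.
With 2 cycles on 137 points, sign = (−1)^{137−2} = -1.

-1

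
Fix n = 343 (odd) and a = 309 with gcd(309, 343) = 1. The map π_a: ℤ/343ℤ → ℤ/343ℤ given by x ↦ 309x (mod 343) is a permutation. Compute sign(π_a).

+1

Trace 288: π^k(288) = [288, 155, 218, 134, 246, 211, 29] for k=0..6.
π_309 has 19 disjoint cycles with lengths [49, 49, 49, 49, 49, 49, 7, 7, 7, 7, 7, 7, 1, 1, 1, 1, 1, 1, 1] on {0,…,342}.
Σ(ℓ_i−1) = 343−19 = 324; sign = (−1)^324 = +1.
Via Zolotarev, sign(π_{309}) = (309|343) = +1.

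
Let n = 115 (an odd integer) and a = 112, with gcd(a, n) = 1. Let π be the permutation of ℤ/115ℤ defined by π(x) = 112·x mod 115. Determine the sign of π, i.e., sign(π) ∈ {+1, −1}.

Orbit of 67 under x↦112x: [67, 29, 28, 31, 22, 49, 83]… (length divides ord_115(112)).
The orbit structure of x ↦ 112x mod 115: 5 orbits of sizes [44, 44, 22, 4, 1].
115 − 5 = 110 transpositions; sign(π) = (−1)^110 = +1.
Via Zolotarev, sign(π_{112}) = (112|115) = +1.

+1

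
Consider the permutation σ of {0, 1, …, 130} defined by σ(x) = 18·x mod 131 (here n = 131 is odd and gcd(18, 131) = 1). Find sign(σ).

Trace 86: π^k(86) = [86, 107, 92, 84, 71, 99, 79] for k=0..6.
Cycle type of π: 26×5 + 1; total 6 cycles.
sign(π) = (−1)^{n − #cycles} = (−1)^{131−6} = (−1)^125 = -1.
The Jacobi symbol (18|131) = -1 (Zolotarev) agrees.

-1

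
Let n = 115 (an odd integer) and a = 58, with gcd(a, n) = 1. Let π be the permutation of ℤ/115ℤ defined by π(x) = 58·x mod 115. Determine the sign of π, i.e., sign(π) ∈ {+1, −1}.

-1

Start at x=71: 71 → 93 → 104 → 52 → 26 → 13 → 64 → … (one orbit).
Cycle lengths of π_58 on ℤ/115ℤ: [44, 44, 11, 11, 4, 1]; 6 cycles in total.
n − c = 115 − 6 = 109; sign = (−1)^109 = -1.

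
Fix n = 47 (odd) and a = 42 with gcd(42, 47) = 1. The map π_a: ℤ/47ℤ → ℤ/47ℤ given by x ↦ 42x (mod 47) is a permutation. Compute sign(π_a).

Orbit of 32 under x↦42x: [32, 28, 1, 42, 25, 16, 14]… (length divides ord_47(42)).
π_42 has 3 disjoint cycles with lengths [23, 23, 1] on {0,…,46}.
3 cycles on 47: each ℓ→(−1)^(ℓ−1), product (−1)^44 = +1.

+1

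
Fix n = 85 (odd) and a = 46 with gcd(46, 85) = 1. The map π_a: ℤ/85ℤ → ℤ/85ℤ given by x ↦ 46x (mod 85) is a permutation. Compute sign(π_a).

Start at x=31: 31 → 66 → 61 → 1 → 46 → 76 → 11 → … (one orbit).
π_46 has 10 disjoint cycles with lengths [16, 16, 16, 16, 16, 1, 1, 1, 1, 1] on {0,…,84}.
10 cycles on 85: each ℓ→(−1)^(ℓ−1), product (−1)^75 = -1.
Check: (46/85) = -1 by Zolotarev.

-1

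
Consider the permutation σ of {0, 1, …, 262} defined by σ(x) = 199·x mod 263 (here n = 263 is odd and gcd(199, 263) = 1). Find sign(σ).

Orbit of 37 under x↦199x: [37, 262, 64, 112, 196, 80, 140]… (length divides ord_263(199)).
π_199 has 2 disjoint cycles with lengths [262, 1] on {0,…,262}.
sign(π) = (−1)^{n − #cycles} = (−1)^{263−2} = (−1)^261 = -1.
(199|263)_J = -1 (Zolotarev's lemma cross-check).

-1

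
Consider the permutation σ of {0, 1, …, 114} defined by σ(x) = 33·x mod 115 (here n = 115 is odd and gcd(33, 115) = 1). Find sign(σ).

+1

Start at x=39: 39 → 22 → 36 → 38 → 104 → 97 → 96 → … (one orbit).
The orbit structure of x ↦ 33x mod 115: 5 orbits of sizes [44, 44, 22, 4, 1].
n − c = 115 − 5 = 110; sign = (−1)^110 = +1.
Via Zolotarev, sign(π_{33}) = (33|115) = +1.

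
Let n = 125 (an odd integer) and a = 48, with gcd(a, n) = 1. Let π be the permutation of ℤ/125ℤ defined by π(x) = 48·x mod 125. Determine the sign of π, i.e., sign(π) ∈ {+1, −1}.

-1

Start at x=54: 54 → 92 → 41 → 93 → 89 → 22 → 56 → … (one orbit).
Cycle type of π: 100 + 20 + 4 + 1; total 4 cycles.
Σ(ℓ_i−1) = 125−4 = 121; sign = (−1)^121 = -1.
Check: (48/125) = -1 by Zolotarev.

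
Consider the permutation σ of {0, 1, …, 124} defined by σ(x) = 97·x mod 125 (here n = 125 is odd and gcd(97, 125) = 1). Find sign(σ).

-1

Start at x=32: 32 → 104 → 88 → 36 → 117 → 99 → 103 → … (one orbit).
Cycle lengths of π_97 on ℤ/125ℤ: [100, 20, 4, 1]; 4 cycles in total.
4 cycles on 125: each ℓ→(−1)^(ℓ−1), product (−1)^121 = -1.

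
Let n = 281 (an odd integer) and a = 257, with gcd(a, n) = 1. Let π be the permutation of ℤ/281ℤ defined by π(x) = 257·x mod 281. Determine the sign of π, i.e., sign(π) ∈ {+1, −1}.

-1

Orbit of 94 under x↦257x: [94, 273, 192, 169, 159, 118, 259]… (length divides ord_281(257)).
2 cycles of lengths [280, 1].
n − c = 281 − 2 = 279; sign = (−1)^279 = -1.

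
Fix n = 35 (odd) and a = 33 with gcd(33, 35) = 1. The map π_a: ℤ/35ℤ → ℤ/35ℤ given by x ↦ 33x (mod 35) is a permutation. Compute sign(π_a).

+1

Trace 11: π^k(11) = [11, 13, 9, 17, 1, 33, 4] for k=0..6.
Cycle type of π: 12×2 + 6 + 4 + 1; total 5 cycles.
35 − 5 = 30 transpositions; sign(π) = (−1)^30 = +1.
The Jacobi symbol (33|35) = +1 (Zolotarev) agrees.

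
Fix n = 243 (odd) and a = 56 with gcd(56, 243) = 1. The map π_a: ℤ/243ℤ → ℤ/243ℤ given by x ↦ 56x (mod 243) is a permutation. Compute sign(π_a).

-1

Orbit of 103 under x↦56x: [103, 179, 61, 14, 55, 164, 193]… (length divides ord_243(56)).
π_56 has 6 disjoint cycles with lengths [162, 54, 18, 6, 2, 1] on {0,…,242}.
n − c = 243 − 6 = 237; sign = (−1)^237 = -1.
(56|243)_J = -1 (Zolotarev's lemma cross-check).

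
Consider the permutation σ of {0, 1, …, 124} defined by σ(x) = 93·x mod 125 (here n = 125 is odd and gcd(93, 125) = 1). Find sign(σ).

-1

Orbit of 24 under x↦93x: [24, 107, 76, 68, 74, 7, 26]… (length divides ord_125(93)).
12 cycles of lengths [20, 20, 20, 20, 20, 4, 4, 4, 4, 4, 4, 1].
Σ(ℓ_i−1) = 125−12 = 113; sign = (−1)^113 = -1.
Zolotarev: (93|125) = -1, matching the cycle-count sign.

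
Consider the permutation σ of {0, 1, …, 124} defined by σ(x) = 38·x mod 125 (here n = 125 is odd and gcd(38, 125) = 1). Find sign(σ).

Trace 63: π^k(63) = [63, 19, 97, 61, 68, 84, 67] for k=0..6.
4 cycles of lengths [100, 20, 4, 1].
4 cycles on 125: each ℓ→(−1)^(ℓ−1), product (−1)^121 = -1.

-1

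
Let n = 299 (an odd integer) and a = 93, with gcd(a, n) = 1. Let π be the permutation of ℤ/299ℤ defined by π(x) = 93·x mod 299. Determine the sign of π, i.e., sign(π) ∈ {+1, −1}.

Orbit of 185 under x↦93x: [185, 162, 116, 24, 139, 70, 231]… (length divides ord_299(93)).
Decompose π into cycles: lengths [12, 12, 12, 12, 12, 12, 12, 12, 12, 12, 12, 12, 12, 12, 12, 12, 12, 12, 12, 12, 12, 12, 12, 1, 1, 1, 1, 1, 1, 1, 1, 1, 1, 1, 1, 1, 1, 1, 1, 1, 1, 1, 1, 1, 1, 1] (46 cycles, including the fixed point 0).
n − c = 299 − 46 = 253; sign = (−1)^253 = -1.
Check: (93/299) = -1 by Zolotarev.

-1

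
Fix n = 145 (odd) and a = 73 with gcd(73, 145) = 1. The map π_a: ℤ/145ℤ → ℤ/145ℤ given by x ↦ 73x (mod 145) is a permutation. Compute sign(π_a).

+1

Orbit of 77 under x↦73x: [77, 111, 128, 64, 32, 16, 8]… (length divides ord_145(73)).
7 cycles of lengths [28, 28, 28, 28, 28, 4, 1].
145 − 7 = 138 transpositions; sign(π) = (−1)^138 = +1.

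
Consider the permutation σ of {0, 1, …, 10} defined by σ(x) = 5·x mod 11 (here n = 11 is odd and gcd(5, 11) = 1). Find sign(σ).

Orbit of 4 under x↦5x: [4, 9, 1, 5, 3]… (length divides ord_11(5)).
Cycle type of π: 5×2 + 1; total 3 cycles.
n − c = 11 − 3 = 8; sign = (−1)^8 = +1.
The Jacobi symbol (5|11) = +1 (Zolotarev) agrees.

+1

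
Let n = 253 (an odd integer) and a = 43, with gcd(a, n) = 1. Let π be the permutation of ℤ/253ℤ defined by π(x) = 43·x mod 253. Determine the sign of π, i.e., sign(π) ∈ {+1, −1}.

+1

Trace 109: π^k(109) = [109, 133, 153, 1, 43, 78, 65] for k=0..6.
17 cycles of lengths [22, 22, 22, 22, 22, 22, 22, 22, 22, 22, 22, 2, 2, 2, 2, 2, 1].
sign(π) = (−1)^{n − #cycles} = (−1)^{253−17} = (−1)^236 = +1.
(43|253)_J = +1 (Zolotarev's lemma cross-check).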